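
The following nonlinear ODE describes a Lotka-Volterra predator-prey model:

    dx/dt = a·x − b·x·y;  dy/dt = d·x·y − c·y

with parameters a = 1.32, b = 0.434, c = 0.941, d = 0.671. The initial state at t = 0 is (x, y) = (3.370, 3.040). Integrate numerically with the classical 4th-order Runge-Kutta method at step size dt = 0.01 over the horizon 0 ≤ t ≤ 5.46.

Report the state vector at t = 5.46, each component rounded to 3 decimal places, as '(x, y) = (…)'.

(x, y) = (2.655, 1.520)

t=0.000: state=(3.370, 3.040)
step 1 (dt=0.01): k1=(0.002, 4.014), k2=(-0.027, 4.040), k3=(-0.027, 4.040), k4=(-0.057, 4.066); state += dt/6·(k1+2k2+2k3+k4)
t=0.010: state=(3.370, 3.080)
t=0.020: state=(3.369, 3.121)
t=0.030: state=(3.367, 3.163)
continuing one RK4 step at a time; state shown every 20 steps (Δt=0.2):
t=0.200: state=(3.246, 3.937)
t=0.400: state=(2.876, 4.931)
t=0.600: state=(2.346, 5.805)
t=0.800: state=(1.798, 6.348)
t=1.000: state=(1.338, 6.481)
t=1.200: state=(0.999, 6.273)
t=1.400: state=(0.768, 5.845)
t=1.600: state=(0.616, 5.310)
t=1.800: state=(0.519, 4.744)
t=2.000: state=(0.458, 4.195)
t=2.200: state=(0.424, 3.687)
t=2.400: state=(0.409, 3.229)
t=2.600: state=(0.410, 2.826)
t=2.800: state=(0.424, 2.475)
t=3.000: state=(0.451, 2.174)
t=3.200: state=(0.492, 1.919)
t=3.400: state=(0.548, 1.704)
t=3.600: state=(0.620, 1.527)
t=3.800: state=(0.712, 1.383)
t=4.000: state=(0.826, 1.270)
t=4.200: state=(0.968, 1.186)
t=4.400: state=(1.140, 1.131)
t=4.600: state=(1.347, 1.107)
t=4.800: state=(1.593, 1.117)
t=5.000: state=(1.879, 1.167)
t=5.200: state=(2.202, 1.271)
t=5.400: state=(2.549, 1.448)
t=5.460: state=(2.655, 1.520)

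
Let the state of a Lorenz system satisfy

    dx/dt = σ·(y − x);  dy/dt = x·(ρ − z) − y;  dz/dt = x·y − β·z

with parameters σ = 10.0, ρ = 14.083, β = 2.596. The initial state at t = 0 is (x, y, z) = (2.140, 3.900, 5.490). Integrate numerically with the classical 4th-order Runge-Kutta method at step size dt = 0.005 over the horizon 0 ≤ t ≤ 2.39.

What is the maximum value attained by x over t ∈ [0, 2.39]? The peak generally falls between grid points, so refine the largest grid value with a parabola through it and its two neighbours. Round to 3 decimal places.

t=0.000: state=(2.140, 3.900, 5.490)
step 1 (dt=0.005): k1=(17.600, 14.489, -5.906), k2=(17.522, 14.863, -5.617), k3=(17.534, 14.859, -5.618), k4=(17.466, 15.231, -5.326); state += dt/6·(k1+2k2+2k3+k4)
t=0.005: state=(2.228, 3.974, 5.462)
t=0.010: state=(2.315, 4.052, 5.437)
t=0.015: state=(2.401, 4.134, 5.415)
continuing one RK4 step at a time; state shown every 20 steps (Δt=0.1):
t=0.100: state=(3.971, 6.038, 5.589)
t=0.200: state=(6.400, 9.137, 7.845)
t=0.300: state=(8.966, 10.920, 13.200)
t=0.400: state=(9.376, 8.024, 18.342)
t=0.500: state=(6.807, 3.621, 18.259)
t=0.600: state=(4.004, 1.834, 15.266)
t=0.700: state=(2.552, 1.743, 12.248)
t=0.800: state=(2.208, 2.254, 9.847)
t=0.900: state=(2.556, 3.191, 8.155)
t=1.000: state=(3.483, 4.715, 7.336)
t=1.100: state=(5.043, 6.921, 7.857)
t=1.200: state=(7.096, 9.161, 10.474)
t=1.300: state=(8.637, 9.336, 14.807)
t=1.400: state=(8.135, 6.510, 17.489)
t=1.500: state=(5.995, 3.718, 16.598)
t=1.600: state=(4.104, 2.711, 14.146)
t=1.700: state=(3.232, 2.840, 11.764)
t=1.800: state=(3.224, 3.562, 9.960)
t=1.900: state=(3.864, 4.795, 8.975)
t=2.000: state=(5.062, 6.502, 9.152)
t=2.100: state=(6.620, 8.183, 10.914)
t=2.200: state=(7.847, 8.541, 13.938)
t=2.300: state=(7.744, 6.845, 16.194)
t=2.390: state=(6.512, 4.864, 16.157)
largest grid value and its neighbours: x(0.360)=9.62765, x(0.365)=9.62838, x(0.370)=9.61988
parabola through these three points peaks at t≈0.363 with x≈9.62920

max x = 9.629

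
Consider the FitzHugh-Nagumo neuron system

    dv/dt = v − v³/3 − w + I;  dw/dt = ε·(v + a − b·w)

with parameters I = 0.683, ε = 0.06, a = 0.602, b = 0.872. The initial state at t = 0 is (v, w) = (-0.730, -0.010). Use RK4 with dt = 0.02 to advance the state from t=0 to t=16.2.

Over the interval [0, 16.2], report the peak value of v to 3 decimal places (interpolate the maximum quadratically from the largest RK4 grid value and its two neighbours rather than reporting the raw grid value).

max v = 1.903

t=0.000: state=(-0.730, -0.010)
step 1 (dt=0.02): k1=(0.093, -0.007), k2=(0.093, -0.007), k3=(0.093, -0.007), k4=(0.094, -0.007); state += dt/6·(k1+2k2+2k3+k4)
t=0.020: state=(-0.728, -0.010)
t=0.040: state=(-0.726, -0.010)
t=0.060: state=(-0.724, -0.010)
continuing one RK4 step at a time; state shown every 50 steps (Δt=1):
t=1.000: state=(-0.605, -0.014)
t=2.000: state=(-0.368, -0.007)
t=3.000: state=(0.180, 0.021)
t=4.000: state=(1.320, 0.097)
t=5.000: state=(1.880, 0.226)
t=6.000: state=(1.890, 0.361)
t=7.000: state=(1.844, 0.487)
t=8.000: state=(1.794, 0.604)
t=9.000: state=(1.743, 0.711)
t=10.000: state=(1.692, 0.811)
t=11.000: state=(1.641, 0.902)
t=12.000: state=(1.590, 0.986)
t=13.000: state=(1.537, 1.062)
t=14.000: state=(1.484, 1.131)
t=15.000: state=(1.430, 1.194)
t=16.000: state=(1.373, 1.250)
t=16.200: state=(1.362, 1.261)
largest grid value and its neighbours: v(5.440)=1.90280, v(5.460)=1.90283, v(5.480)=1.90281
parabola through these three points peaks at t≈5.462 with v≈1.90283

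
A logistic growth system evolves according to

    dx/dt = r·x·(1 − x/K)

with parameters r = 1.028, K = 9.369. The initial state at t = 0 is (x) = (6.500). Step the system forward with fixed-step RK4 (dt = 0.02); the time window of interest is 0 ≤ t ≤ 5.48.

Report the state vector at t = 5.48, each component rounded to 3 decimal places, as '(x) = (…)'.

(x) = (9.354)

t=0.000: state=(6.500)
step 1 (dt=0.02): k1=(2.046), k2=(2.038), k3=(2.038), k4=(2.030); state += dt/6·(k1+2k2+2k3+k4)
t=0.020: state=(6.541)
t=0.040: state=(6.581)
t=0.060: state=(6.621)
continuing one RK4 step at a time; state shown every 10 steps (Δt=0.2):
t=0.200: state=(6.892)
t=0.400: state=(7.248)
t=0.600: state=(7.567)
t=0.800: state=(7.847)
t=1.000: state=(8.091)
t=1.200: state=(8.302)
t=1.400: state=(8.481)
t=1.600: state=(8.633)
t=1.800: state=(8.761)
t=2.000: state=(8.868)
t=2.200: state=(8.957)
t=2.400: state=(9.031)
t=2.600: state=(9.092)
t=2.800: state=(9.142)
t=3.000: state=(9.183)
t=3.200: state=(9.217)
t=3.400: state=(9.245)
t=3.600: state=(9.268)
t=3.800: state=(9.287)
t=4.000: state=(9.302)
t=4.200: state=(9.314)
t=4.400: state=(9.324)
t=4.600: state=(9.333)
t=4.800: state=(9.339)
t=5.000: state=(9.345)
t=5.200: state=(9.349)
t=5.400: state=(9.353)
t=5.480: state=(9.354)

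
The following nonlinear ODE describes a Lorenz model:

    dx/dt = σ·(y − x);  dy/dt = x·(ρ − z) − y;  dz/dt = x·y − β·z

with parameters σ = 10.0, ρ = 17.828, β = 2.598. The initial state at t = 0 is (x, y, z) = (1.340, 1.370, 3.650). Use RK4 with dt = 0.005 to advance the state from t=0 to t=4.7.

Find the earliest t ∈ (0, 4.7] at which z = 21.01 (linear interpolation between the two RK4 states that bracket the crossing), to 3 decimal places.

t=0.000: state=(1.340, 1.370, 3.650)
step 1 (dt=0.005): k1=(0.300, 17.629, -7.647), k2=(0.733, 17.621, -7.537), k3=(0.722, 17.636, -7.536), k4=(1.146, 17.642, -7.426); state += dt/6·(k1+2k2+2k3+k4)
t=0.005: state=(1.344, 1.458, 3.612)
t=0.010: state=(1.351, 1.547, 3.576)
t=0.015: state=(1.363, 1.635, 3.540)
continuing one RK4 step at a time; state shown every 40 steps (Δt=0.2):
t=0.200: state=(4.223, 7.277, 3.911)
t=0.395: state=(12.604, 15.040, 20.764)
next step: t=0.400: state=(12.716, 14.759, 21.434) — z has crossed 21.01
linear interpolation between t=0.395 (20.76443) and t=0.400 (21.43379) → t≈0.397

t = 0.397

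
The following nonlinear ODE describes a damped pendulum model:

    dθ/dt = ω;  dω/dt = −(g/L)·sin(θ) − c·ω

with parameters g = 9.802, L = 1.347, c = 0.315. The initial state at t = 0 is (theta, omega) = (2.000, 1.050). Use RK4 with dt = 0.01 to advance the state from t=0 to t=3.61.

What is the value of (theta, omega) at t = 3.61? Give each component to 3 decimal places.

(theta, omega) = (0.125, -2.845)

t=0.000: state=(2.000, 1.050)
step 1 (dt=0.01): k1=(1.050, -6.948), k2=(1.015, -6.921), k3=(1.015, -6.921), k4=(0.981, -6.895); state += dt/6·(k1+2k2+2k3+k4)
t=0.010: state=(2.010, 0.981)
t=0.020: state=(2.020, 0.912)
t=0.030: state=(2.028, 0.844)
continuing one RK4 step at a time; state shown every 20 steps (Δt=0.2):
t=0.200: state=(2.077, -0.258)
t=0.400: state=(1.900, -1.518)
t=0.600: state=(1.467, -2.813)
t=0.800: state=(0.787, -3.899)
t=1.000: state=(-0.038, -4.163)
t=1.200: state=(-0.802, -3.325)
t=1.400: state=(-1.328, -1.885)
t=1.600: state=(-1.552, -0.370)
t=1.800: state=(-1.481, 1.062)
t=2.000: state=(-1.136, 2.360)
t=2.200: state=(-0.562, 3.271)
t=2.400: state=(0.118, 3.374)
t=2.600: state=(0.726, 2.578)
t=2.800: state=(1.116, 1.285)
t=3.000: state=(1.234, -0.107)
t=3.200: state=(1.080, -1.402)
t=3.400: state=(0.691, -2.415)
t=3.600: state=(0.153, -2.844)
t=3.610: state=(0.125, -2.845)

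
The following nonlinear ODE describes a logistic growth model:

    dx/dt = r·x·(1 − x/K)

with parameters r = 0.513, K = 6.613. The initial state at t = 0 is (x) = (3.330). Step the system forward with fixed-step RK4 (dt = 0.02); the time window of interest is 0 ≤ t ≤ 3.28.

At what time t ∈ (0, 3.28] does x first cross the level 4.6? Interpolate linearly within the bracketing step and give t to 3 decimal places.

t=0.000: state=(3.330)
step 1 (dt=0.02): k1=(0.848), k2=(0.848), k3=(0.848), k4=(0.848); state += dt/6·(k1+2k2+2k3+k4)
t=0.020: state=(3.347)
t=0.040: state=(3.364)
t=0.060: state=(3.381)
continuing one RK4 step at a time; state shown every 10 steps (Δt=0.2):
t=0.200: state=(3.499)
t=0.400: state=(3.668)
t=0.600: state=(3.834)
t=0.800: state=(3.998)
t=1.000: state=(4.158)
t=1.200: state=(4.315)
t=1.400: state=(4.466)
t=1.580: state=(4.598)
next step: t=1.600: state=(4.612) — x has crossed 4.6
linear interpolation between t=1.580 (4.59765) and t=1.600 (4.61200) → t≈1.583

t = 1.583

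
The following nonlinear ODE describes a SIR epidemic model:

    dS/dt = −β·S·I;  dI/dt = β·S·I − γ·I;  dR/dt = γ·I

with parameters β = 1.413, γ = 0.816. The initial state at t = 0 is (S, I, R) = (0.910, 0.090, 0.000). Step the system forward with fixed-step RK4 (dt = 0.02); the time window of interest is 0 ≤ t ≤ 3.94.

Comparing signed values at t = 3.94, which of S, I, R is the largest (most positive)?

t=0.000: state=(0.910, 0.090, 0.000)
step 1 (dt=0.02): k1=(-0.116, 0.042, 0.073), k2=(-0.116, 0.042, 0.074), k3=(-0.116, 0.042, 0.074), k4=(-0.117, 0.042, 0.074); state += dt/6·(k1+2k2+2k3+k4)
t=0.020: state=(0.908, 0.091, 0.001)
t=0.040: state=(0.905, 0.092, 0.003)
t=0.060: state=(0.903, 0.093, 0.004)
continuing one RK4 step at a time; state shown every 10 steps (Δt=0.2):
t=0.200: state=(0.886, 0.099, 0.015)
t=0.400: state=(0.861, 0.107, 0.032)
t=0.600: state=(0.834, 0.116, 0.050)
t=0.800: state=(0.806, 0.124, 0.070)
t=1.000: state=(0.778, 0.132, 0.091)
t=1.200: state=(0.749, 0.139, 0.113)
t=1.400: state=(0.719, 0.145, 0.136)
t=1.600: state=(0.690, 0.150, 0.160)
t=1.800: state=(0.661, 0.154, 0.185)
t=2.000: state=(0.632, 0.157, 0.210)
t=2.200: state=(0.604, 0.159, 0.236)
t=2.400: state=(0.578, 0.160, 0.262)
t=2.600: state=(0.552, 0.159, 0.288)
t=2.800: state=(0.528, 0.158, 0.314)
t=3.000: state=(0.505, 0.155, 0.340)
t=3.200: state=(0.484, 0.151, 0.365)
t=3.400: state=(0.464, 0.147, 0.389)
t=3.600: state=(0.445, 0.142, 0.413)
t=3.800: state=(0.428, 0.136, 0.435)
t=3.940: state=(0.417, 0.132, 0.451)
compare at T: S=0.417, I=0.132, R=0.451

largest component: R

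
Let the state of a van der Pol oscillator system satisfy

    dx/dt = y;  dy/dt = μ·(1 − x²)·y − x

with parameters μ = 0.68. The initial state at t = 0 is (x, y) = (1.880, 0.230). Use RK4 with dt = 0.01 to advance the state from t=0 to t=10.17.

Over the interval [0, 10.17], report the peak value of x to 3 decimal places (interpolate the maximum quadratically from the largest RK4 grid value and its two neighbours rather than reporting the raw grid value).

t=0.000: state=(1.880, 0.230)
step 1 (dt=0.01): k1=(0.230, -2.276), k2=(0.219, -2.259), k3=(0.219, -2.259), k4=(0.207, -2.241); state += dt/6·(k1+2k2+2k3+k4)
t=0.010: state=(1.882, 0.207)
t=0.020: state=(1.884, 0.185)
t=0.030: state=(1.886, 0.163)
continuing one RK4 step at a time; state shown every 50 steps (Δt=0.5):
t=0.500: state=(1.777, -0.535)
t=1.000: state=(1.402, -0.947)
t=1.500: state=(0.821, -1.408)
t=2.000: state=(-0.045, -2.079)
t=2.500: state=(-1.175, -2.178)
t=3.000: state=(-1.912, -0.657)
t=3.500: state=(-1.941, 0.380)
t=4.000: state=(-1.631, 0.819)
t=4.500: state=(-1.130, 1.201)
t=5.000: state=(-0.395, 1.781)
t=5.500: state=(0.664, 2.367)
t=6.000: state=(1.696, 1.419)
t=6.500: state=(2.003, -0.042)
t=7.000: state=(1.805, -0.655)
t=7.500: state=(1.387, -1.016)
t=8.000: state=(0.772, -1.483)
t=8.500: state=(-0.137, -2.169)
t=9.000: state=(-1.284, -2.114)
t=9.500: state=(-1.954, -0.514)
t=10.000: state=(-1.934, 0.440)
t=10.170: state=(-1.844, 0.605)
largest grid value and its neighbours: x(6.470)=2.00289, x(6.480)=2.00296, x(6.490)=2.00283
parabola through these three points peaks at t≈6.478 with x≈2.00296

max x = 2.003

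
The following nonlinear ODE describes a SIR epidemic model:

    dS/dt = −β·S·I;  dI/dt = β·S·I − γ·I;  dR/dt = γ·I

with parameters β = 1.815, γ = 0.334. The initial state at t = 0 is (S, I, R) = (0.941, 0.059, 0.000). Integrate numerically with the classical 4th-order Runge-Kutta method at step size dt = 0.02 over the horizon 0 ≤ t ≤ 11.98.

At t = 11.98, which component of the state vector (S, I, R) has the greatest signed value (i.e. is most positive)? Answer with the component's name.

t=0.000: state=(0.941, 0.059, 0.000)
step 1 (dt=0.02): k1=(-0.101, 0.081, 0.020), k2=(-0.102, 0.082, 0.020), k3=(-0.102, 0.082, 0.020), k4=(-0.103, 0.083, 0.020); state += dt/6·(k1+2k2+2k3+k4)
t=0.020: state=(0.939, 0.061, 0.000)
t=0.040: state=(0.937, 0.062, 0.001)
t=0.060: state=(0.935, 0.064, 0.001)
continuing one RK4 step at a time; state shown every 25 steps (Δt=0.5):
t=0.500: state=(0.872, 0.114, 0.014)
t=1.000: state=(0.757, 0.203, 0.040)
t=1.500: state=(0.598, 0.318, 0.083)
t=2.000: state=(0.426, 0.428, 0.146)
t=2.500: state=(0.279, 0.497, 0.224)
t=3.000: state=(0.175, 0.515, 0.309)
t=3.500: state=(0.111, 0.495, 0.394)
t=4.000: state=(0.072, 0.455, 0.474)
t=4.500: state=(0.049, 0.406, 0.545)
t=5.000: state=(0.034, 0.357, 0.609)
t=5.500: state=(0.025, 0.310, 0.665)
t=6.000: state=(0.020, 0.268, 0.713)
t=6.500: state=(0.016, 0.230, 0.754)
t=7.000: state=(0.013, 0.197, 0.790)
t=7.500: state=(0.011, 0.169, 0.820)
t=8.000: state=(0.009, 0.144, 0.847)
t=8.500: state=(0.008, 0.123, 0.869)
t=9.000: state=(0.008, 0.105, 0.888)
t=9.500: state=(0.007, 0.089, 0.904)
t=10.000: state=(0.006, 0.076, 0.918)
t=10.500: state=(0.006, 0.065, 0.929)
t=11.000: state=(0.006, 0.055, 0.939)
t=11.500: state=(0.005, 0.047, 0.948)
t=11.980: state=(0.005, 0.040, 0.955)
compare at T: S=0.005, I=0.040, R=0.955

largest component: R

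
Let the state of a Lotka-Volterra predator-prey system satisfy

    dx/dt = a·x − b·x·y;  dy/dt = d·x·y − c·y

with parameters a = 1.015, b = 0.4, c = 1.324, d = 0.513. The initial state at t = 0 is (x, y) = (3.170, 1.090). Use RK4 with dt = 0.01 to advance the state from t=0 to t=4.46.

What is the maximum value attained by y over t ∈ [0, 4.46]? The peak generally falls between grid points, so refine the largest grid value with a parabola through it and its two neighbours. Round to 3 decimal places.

max y = 5.061

t=0.000: state=(3.170, 1.090)
step 1 (dt=0.01): k1=(1.835, 0.329), k2=(1.839, 0.335), k3=(1.839, 0.335), k4=(1.842, 0.341); state += dt/6·(k1+2k2+2k3+k4)
t=0.010: state=(3.188, 1.093)
t=0.020: state=(3.207, 1.097)
t=0.030: state=(3.225, 1.100)
continuing one RK4 step at a time; state shown every 20 steps (Δt=0.2):
t=0.200: state=(3.548, 1.180)
t=0.400: state=(3.933, 1.330)
t=0.600: state=(4.295, 1.557)
t=0.800: state=(4.588, 1.886)
t=1.000: state=(4.751, 2.340)
t=1.200: state=(4.720, 2.924)
t=1.400: state=(4.455, 3.599)
t=1.600: state=(3.983, 4.265)
t=1.800: state=(3.393, 4.780)
t=2.000: state=(2.802, 5.038)
t=2.200: state=(2.292, 5.016)
t=2.400: state=(1.896, 4.767)
t=2.600: state=(1.610, 4.375)
t=2.800: state=(1.416, 3.918)
t=3.000: state=(1.291, 3.452)
t=3.200: state=(1.222, 3.013)
t=3.400: state=(1.196, 2.616)
t=3.600: state=(1.205, 2.270)
t=3.800: state=(1.246, 1.975)
t=4.000: state=(1.317, 1.728)
t=4.200: state=(1.417, 1.525)
t=4.400: state=(1.547, 1.362)
t=4.460: state=(1.592, 1.320)
largest grid value and its neighbours: y(2.070)=5.06065, y(2.080)=5.06109, y(2.090)=5.06086
parabola through these three points peaks at t≈2.082 with y≈5.06110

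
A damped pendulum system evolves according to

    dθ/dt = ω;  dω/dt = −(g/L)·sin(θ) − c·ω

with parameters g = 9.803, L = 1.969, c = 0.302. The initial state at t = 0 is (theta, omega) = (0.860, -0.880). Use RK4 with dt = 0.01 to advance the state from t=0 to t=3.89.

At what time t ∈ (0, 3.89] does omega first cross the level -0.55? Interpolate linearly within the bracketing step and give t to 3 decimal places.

t = 1.095

t=0.000: state=(0.860, -0.880)
step 1 (dt=0.01): k1=(-0.880, -3.507), k2=(-0.898, -3.488), k3=(-0.897, -3.487), k4=(-0.915, -3.467); state += dt/6·(k1+2k2+2k3+k4)
t=0.010: state=(0.851, -0.915)
t=0.020: state=(0.842, -0.949)
t=0.030: state=(0.832, -0.983)
continuing one RK4 step at a time; state shown every 20 steps (Δt=0.2):
t=0.200: state=(0.620, -1.485)
t=0.400: state=(0.284, -1.821)
t=0.600: state=(-0.085, -1.808)
t=0.800: state=(-0.416, -1.456)
t=1.000: state=(-0.652, -0.871)
t=1.090: state=(-0.717, -0.568)
next step: t=1.100: state=(-0.722, -0.533) — omega has crossed -0.55
linear interpolation between t=1.090 (-0.56762) and t=1.100 (-0.53315) → t≈1.095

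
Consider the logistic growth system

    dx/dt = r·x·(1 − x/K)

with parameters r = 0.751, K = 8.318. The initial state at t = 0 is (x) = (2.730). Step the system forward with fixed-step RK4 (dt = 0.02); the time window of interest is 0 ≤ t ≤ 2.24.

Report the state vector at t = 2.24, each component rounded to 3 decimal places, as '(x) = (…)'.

(x) = (6.025)

t=0.000: state=(2.730)
step 1 (dt=0.02): k1=(1.377), k2=(1.381), k3=(1.381), k4=(1.384); state += dt/6·(k1+2k2+2k3+k4)
t=0.020: state=(2.758)
t=0.040: state=(2.785)
t=0.060: state=(2.813)
continuing one RK4 step at a time; state shown every 5 steps (Δt=0.1):
t=0.100: state=(2.869)
t=0.200: state=(3.012)
t=0.300: state=(3.158)
t=0.400: state=(3.306)
t=0.500: state=(3.457)
t=0.600: state=(3.610)
t=0.700: state=(3.764)
t=0.800: state=(3.919)
t=0.900: state=(4.075)
t=1.000: state=(4.231)
t=1.100: state=(4.387)
t=1.200: state=(4.542)
t=1.300: state=(4.697)
t=1.400: state=(4.849)
t=1.500: state=(5.000)
t=1.600: state=(5.149)
t=1.700: state=(5.295)
t=1.800: state=(5.438)
t=1.900: state=(5.577)
t=2.000: state=(5.714)
t=2.100: state=(5.846)
t=2.200: state=(5.975)
t=2.240: state=(6.025)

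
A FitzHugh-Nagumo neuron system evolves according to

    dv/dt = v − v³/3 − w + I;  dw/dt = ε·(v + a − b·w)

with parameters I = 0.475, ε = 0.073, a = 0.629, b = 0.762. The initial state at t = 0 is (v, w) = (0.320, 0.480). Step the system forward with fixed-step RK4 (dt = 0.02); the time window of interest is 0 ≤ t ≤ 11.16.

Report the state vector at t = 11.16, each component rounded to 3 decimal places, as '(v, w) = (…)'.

(v, w) = (0.659, 1.351)

t=0.000: state=(0.320, 0.480)
step 1 (dt=0.02): k1=(0.304, 0.043), k2=(0.306, 0.043), k3=(0.306, 0.043), k4=(0.309, 0.043); state += dt/6·(k1+2k2+2k3+k4)
t=0.020: state=(0.326, 0.481)
t=0.040: state=(0.332, 0.482)
t=0.060: state=(0.339, 0.483)
continuing one RK4 step at a time; state shown every 25 steps (Δt=0.5):
t=0.500: state=(0.503, 0.504)
t=1.000: state=(0.750, 0.535)
t=1.500: state=(1.035, 0.575)
t=2.000: state=(1.288, 0.624)
t=2.500: state=(1.451, 0.679)
t=3.000: state=(1.525, 0.737)
t=3.500: state=(1.543, 0.795)
t=4.000: state=(1.531, 0.851)
t=4.500: state=(1.505, 0.905)
t=5.000: state=(1.471, 0.957)
t=5.500: state=(1.433, 1.005)
t=6.000: state=(1.393, 1.051)
t=6.500: state=(1.349, 1.094)
t=7.000: state=(1.304, 1.135)
t=7.500: state=(1.255, 1.172)
t=8.000: state=(1.202, 1.207)
t=8.500: state=(1.145, 1.239)
t=9.000: state=(1.082, 1.268)
t=9.500: state=(1.011, 1.293)
t=10.000: state=(0.929, 1.315)
t=10.500: state=(0.831, 1.334)
t=11.000: state=(0.706, 1.347)
t=11.160: state=(0.659, 1.351)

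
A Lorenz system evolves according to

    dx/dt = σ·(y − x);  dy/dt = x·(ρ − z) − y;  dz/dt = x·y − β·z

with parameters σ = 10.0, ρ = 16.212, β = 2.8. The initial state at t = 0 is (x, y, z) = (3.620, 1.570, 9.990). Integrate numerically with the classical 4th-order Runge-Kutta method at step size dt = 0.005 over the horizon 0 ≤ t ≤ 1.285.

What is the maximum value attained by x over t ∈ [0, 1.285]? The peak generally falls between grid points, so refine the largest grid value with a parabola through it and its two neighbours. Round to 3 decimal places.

t=0.000: state=(3.620, 1.570, 9.990)
step 1 (dt=0.005): k1=(-20.500, 20.954, -22.289), k2=(-19.464, 20.781, -22.026), k3=(-19.494, 20.796, -22.025), k4=(-18.486, 20.631, -21.767); state += dt/6·(k1+2k2+2k3+k4)
t=0.005: state=(3.523, 1.674, 9.880)
t=0.010: state=(3.435, 1.776, 9.772)
t=0.015: state=(3.357, 1.877, 9.667)
continuing one RK4 step at a time; state shown every 10 steps (Δt=0.05):
t=0.050: state=(3.027, 2.562, 8.999)
t=0.100: state=(3.052, 3.550, 8.252)
t=0.150: state=(3.482, 4.676, 7.798)
t=0.200: state=(4.233, 6.035, 7.742)
t=0.250: state=(5.278, 7.648, 8.251)
t=0.300: state=(6.583, 9.399, 9.545)
t=0.350: state=(8.034, 10.929, 11.799)
t=0.400: state=(9.358, 11.614, 14.901)
t=0.450: state=(10.137, 10.864, 18.158)
t=0.500: state=(10.004, 8.736, 20.458)
t=0.550: state=(8.945, 6.124, 21.083)
t=0.600: state=(7.359, 4.012, 20.235)
t=0.650: state=(5.750, 2.774, 18.605)
t=0.700: state=(4.452, 2.268, 16.758)
t=0.750: state=(3.571, 2.221, 14.979)
t=0.800: state=(3.080, 2.440, 13.377)
t=0.850: state=(2.907, 2.834, 11.993)
t=0.900: state=(2.990, 3.385, 10.851)
t=0.950: state=(3.294, 4.108, 9.980)
t=1.000: state=(3.805, 5.036, 9.432)
t=1.050: state=(4.527, 6.186, 9.290)
t=1.100: state=(5.461, 7.529, 9.678)
t=1.150: state=(6.576, 8.934, 10.737)
t=1.200: state=(7.768, 10.108, 12.549)
t=1.250: state=(8.825, 10.610, 14.970)
t=1.285: state=(9.325, 10.347, 16.765)
largest grid value and its neighbours: x(0.465)=10.20278, x(0.470)=10.20470, x(0.475)=10.19648
parabola through these three points peaks at t≈0.468 with x≈10.20519

max x = 10.205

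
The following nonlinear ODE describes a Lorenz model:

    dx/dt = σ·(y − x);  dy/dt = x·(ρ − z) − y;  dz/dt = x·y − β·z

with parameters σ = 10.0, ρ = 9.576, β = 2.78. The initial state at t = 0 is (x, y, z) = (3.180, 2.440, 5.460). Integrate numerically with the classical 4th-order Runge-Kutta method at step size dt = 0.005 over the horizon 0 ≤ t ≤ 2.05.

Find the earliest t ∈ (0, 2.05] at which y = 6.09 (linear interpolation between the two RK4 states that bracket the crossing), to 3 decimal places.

t=0.000: state=(3.180, 2.440, 5.460)
step 1 (dt=0.005): k1=(-7.400, 10.649, -7.420), k2=(-6.949, 10.605, -7.329), k3=(-6.961, 10.609, -7.327), k4=(-6.522, 10.568, -7.236); state += dt/6·(k1+2k2+2k3+k4)
t=0.005: state=(3.145, 2.493, 5.423)
t=0.010: state=(3.115, 2.546, 5.388)
t=0.015: state=(3.088, 2.598, 5.353)
continuing one RK4 step at a time; state shown every 20 steps (Δt=0.1):
t=0.100: state=(3.096, 3.489, 4.928)
t=0.200: state=(3.771, 4.673, 4.955)
t=0.300: state=(4.819, 5.966, 5.771)
t=0.310: state=(4.934, 6.088, 5.903)
next step: t=0.315: state=(4.992, 6.148, 5.972) — y has crossed 6.09
linear interpolation between t=0.310 (6.08837) and t=0.315 (6.14806) → t≈0.310

t = 0.310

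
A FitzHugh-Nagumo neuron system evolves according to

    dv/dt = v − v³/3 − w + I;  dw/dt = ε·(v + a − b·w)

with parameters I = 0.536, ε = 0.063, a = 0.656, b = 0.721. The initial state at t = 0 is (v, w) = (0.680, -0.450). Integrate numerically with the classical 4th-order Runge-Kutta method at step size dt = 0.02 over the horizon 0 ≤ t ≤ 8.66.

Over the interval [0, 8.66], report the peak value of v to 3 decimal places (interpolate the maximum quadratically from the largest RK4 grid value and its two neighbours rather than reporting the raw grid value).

max v = 2.014

t=0.000: state=(0.680, -0.450)
step 1 (dt=0.02): k1=(1.561, 0.105), k2=(1.568, 0.106), k3=(1.568, 0.106), k4=(1.575, 0.106); state += dt/6·(k1+2k2+2k3+k4)
t=0.020: state=(0.711, -0.448)
t=0.040: state=(0.743, -0.446)
t=0.060: state=(0.775, -0.444)
continuing one RK4 step at a time; state shown every 25 steps (Δt=0.5):
t=0.500: state=(1.460, -0.386)
t=1.000: state=(1.900, -0.303)
t=1.500: state=(2.008, -0.215)
t=2.000: state=(2.009, -0.127)
t=2.500: state=(1.987, -0.041)
t=3.000: state=(1.960, 0.042)
t=3.500: state=(1.932, 0.122)
t=4.000: state=(1.903, 0.199)
t=4.500: state=(1.874, 0.274)
t=5.000: state=(1.845, 0.346)
t=5.500: state=(1.816, 0.416)
t=6.000: state=(1.786, 0.483)
t=6.500: state=(1.756, 0.548)
t=7.000: state=(1.725, 0.610)
t=7.500: state=(1.695, 0.670)
t=8.000: state=(1.664, 0.728)
t=8.500: state=(1.632, 0.783)
t=8.660: state=(1.622, 0.800)
largest grid value and its neighbours: v(1.720)=2.01395, v(1.740)=2.01397, v(1.760)=2.01392
parabola through these three points peaks at t≈1.735 with v≈2.01397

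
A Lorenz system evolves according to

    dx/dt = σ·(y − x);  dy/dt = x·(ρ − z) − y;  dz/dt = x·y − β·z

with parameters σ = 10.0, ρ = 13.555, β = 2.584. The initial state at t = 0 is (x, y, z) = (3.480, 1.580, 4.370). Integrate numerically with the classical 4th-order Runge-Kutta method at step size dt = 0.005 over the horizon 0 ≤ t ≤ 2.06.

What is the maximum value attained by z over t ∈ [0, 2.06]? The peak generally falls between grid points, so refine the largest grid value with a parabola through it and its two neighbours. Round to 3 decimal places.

max z = 18.664

t=0.000: state=(3.480, 1.580, 4.370)
step 1 (dt=0.005): k1=(-19.000, 30.384, -5.794), k2=(-17.765, 29.921, -5.571), k3=(-17.808, 29.949, -5.571), k4=(-16.612, 29.511, -5.355); state += dt/6·(k1+2k2+2k3+k4)
t=0.005: state=(3.391, 1.730, 4.342)
t=0.010: state=(3.314, 1.875, 4.316)
t=0.015: state=(3.247, 2.017, 4.293)
continuing one RK4 step at a time; state shown every 20 steps (Δt=0.1):
t=0.100: state=(3.267, 4.222, 4.199)
t=0.200: state=(4.933, 7.216, 5.310)
t=0.300: state=(7.586, 10.365, 9.104)
t=0.400: state=(9.616, 10.348, 15.424)
t=0.500: state=(8.513, 5.810, 18.663)
t=0.600: state=(5.351, 2.303, 16.753)
t=0.700: state=(3.010, 1.423, 13.552)
t=0.800: state=(2.046, 1.605, 10.778)
t=0.900: state=(1.960, 2.176, 8.645)
t=1.000: state=(2.429, 3.147, 7.183)
t=1.100: state=(3.423, 4.713, 6.557)
t=1.200: state=(5.036, 6.960, 7.257)
t=1.300: state=(7.119, 9.188, 10.051)
t=1.400: state=(8.620, 9.235, 14.477)
t=1.500: state=(8.018, 6.300, 17.079)
t=1.600: state=(5.822, 3.526, 16.108)
t=1.700: state=(3.930, 2.543, 13.663)
t=1.800: state=(3.056, 2.648, 11.310)
t=1.900: state=(3.017, 3.307, 9.509)
t=2.000: state=(3.591, 4.441, 8.460)
t=2.060: state=(4.196, 5.360, 8.306)
largest grid value and its neighbours: z(0.495)=18.64903, z(0.500)=18.66255, z(0.505)=18.66158
parabola through these three points peaks at t≈0.502 with z≈18.66391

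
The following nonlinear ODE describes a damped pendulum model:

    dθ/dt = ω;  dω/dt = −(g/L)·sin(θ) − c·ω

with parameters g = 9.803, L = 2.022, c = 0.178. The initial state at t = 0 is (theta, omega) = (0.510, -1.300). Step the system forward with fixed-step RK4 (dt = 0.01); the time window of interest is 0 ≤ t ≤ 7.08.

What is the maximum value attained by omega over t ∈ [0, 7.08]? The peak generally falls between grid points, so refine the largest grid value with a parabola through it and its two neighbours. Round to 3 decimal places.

max omega = 1.434

t=0.000: state=(0.510, -1.300)
step 1 (dt=0.01): k1=(-1.300, -2.135), k2=(-1.311, -2.106), k3=(-1.311, -2.106), k4=(-1.321, -2.076); state += dt/6·(k1+2k2+2k3+k4)
t=0.010: state=(0.497, -1.321)
t=0.020: state=(0.484, -1.342)
t=0.030: state=(0.470, -1.361)
continuing one RK4 step at a time; state shown every 25 steps (Δt=0.25):
t=0.250: state=(0.135, -1.623)
t=0.500: state=(-0.262, -1.473)
t=0.750: state=(-0.567, -0.920)
t=1.000: state=(-0.704, -0.161)
t=1.250: state=(-0.647, 0.602)
t=1.500: state=(-0.418, 1.188)
t=1.750: state=(-0.082, 1.433)
t=2.000: state=(0.263, 1.258)
t=2.250: state=(0.518, 0.740)
t=2.500: state=(0.619, 0.055)
t=2.750: state=(0.547, -0.613)
t=3.000: state=(0.328, -1.098)
t=3.250: state=(0.025, -1.260)
t=3.500: state=(-0.271, -1.054)
t=3.750: state=(-0.478, -0.563)
t=4.000: state=(-0.542, 0.053)
t=4.250: state=(-0.454, 0.630)
t=4.500: state=(-0.243, 1.015)
t=4.750: state=(0.028, 1.099)
t=5.000: state=(0.279, 0.864)
t=5.250: state=(0.440, 0.398)
t=5.500: state=(0.471, -0.153)
t=5.750: state=(0.369, -0.640)
t=6.000: state=(0.167, -0.932)
t=6.250: state=(-0.074, -0.946)
t=6.500: state=(-0.283, -0.688)
t=6.750: state=(-0.402, -0.249)
t=7.000: state=(-0.403, 0.238)
t=7.080: state=(-0.379, 0.381)
largest grid value and its neighbours: omega(1.760)=1.43362, omega(1.770)=1.43399, omega(1.780)=1.43367
parabola through these three points peaks at t≈1.770 with omega≈1.43399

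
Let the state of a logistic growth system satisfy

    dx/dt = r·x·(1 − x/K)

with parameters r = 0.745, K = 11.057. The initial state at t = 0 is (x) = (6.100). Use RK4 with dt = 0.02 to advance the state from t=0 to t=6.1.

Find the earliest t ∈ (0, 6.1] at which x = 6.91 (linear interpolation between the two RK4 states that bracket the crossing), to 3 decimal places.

t=0.000: state=(6.100)
step 1 (dt=0.02): k1=(2.037), k2=(2.036), k3=(2.036), k4=(2.034); state += dt/6·(k1+2k2+2k3+k4)
t=0.020: state=(6.141)
t=0.040: state=(6.181)
t=0.060: state=(6.222)
continuing one RK4 step at a time; state shown every 10 steps (Δt=0.2):
t=0.200: state=(6.504)
t=0.400: state=(6.897)
next step: t=0.420: state=(6.935) — x has crossed 6.91
linear interpolation between t=0.400 (6.89678) and t=0.420 (6.93538) → t≈0.407

t = 0.407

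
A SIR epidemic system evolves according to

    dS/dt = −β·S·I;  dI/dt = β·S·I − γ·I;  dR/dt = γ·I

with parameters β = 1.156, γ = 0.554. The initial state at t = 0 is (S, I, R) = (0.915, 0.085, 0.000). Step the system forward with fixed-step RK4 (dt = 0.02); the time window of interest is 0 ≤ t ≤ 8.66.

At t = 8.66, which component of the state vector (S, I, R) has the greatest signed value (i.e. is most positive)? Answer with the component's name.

t=0.000: state=(0.915, 0.085, 0.000)
step 1 (dt=0.02): k1=(-0.090, 0.043, 0.047), k2=(-0.090, 0.043, 0.047), k3=(-0.090, 0.043, 0.047), k4=(-0.091, 0.043, 0.048); state += dt/6·(k1+2k2+2k3+k4)
t=0.020: state=(0.913, 0.086, 0.001)
t=0.040: state=(0.911, 0.087, 0.002)
t=0.060: state=(0.910, 0.088, 0.003)
continuing one RK4 step at a time; state shown every 25 steps (Δt=0.5):
t=0.500: state=(0.866, 0.108, 0.027)
t=1.000: state=(0.807, 0.133, 0.060)
t=1.500: state=(0.742, 0.157, 0.100)
t=2.000: state=(0.673, 0.180, 0.147)
t=2.500: state=(0.604, 0.197, 0.199)
t=3.000: state=(0.537, 0.208, 0.255)
t=3.500: state=(0.476, 0.211, 0.314)
t=4.000: state=(0.421, 0.207, 0.372)
t=4.500: state=(0.375, 0.197, 0.428)
t=5.000: state=(0.336, 0.184, 0.481)
t=5.500: state=(0.303, 0.167, 0.529)
t=6.000: state=(0.277, 0.150, 0.573)
t=6.500: state=(0.255, 0.133, 0.612)
t=7.000: state=(0.237, 0.116, 0.647)
t=7.500: state=(0.223, 0.100, 0.677)
t=8.000: state=(0.211, 0.086, 0.703)
t=8.500: state=(0.202, 0.074, 0.725)
t=8.660: state=(0.199, 0.070, 0.731)
compare at T: S=0.199, I=0.070, R=0.731

largest component: R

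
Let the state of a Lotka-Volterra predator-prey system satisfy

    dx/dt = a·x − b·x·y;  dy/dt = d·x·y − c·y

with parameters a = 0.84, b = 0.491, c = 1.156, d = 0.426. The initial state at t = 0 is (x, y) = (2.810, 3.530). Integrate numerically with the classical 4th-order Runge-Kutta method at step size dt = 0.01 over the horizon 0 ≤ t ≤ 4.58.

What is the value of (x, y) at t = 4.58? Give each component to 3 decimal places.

(x, y) = (3.854, 0.776)

t=0.000: state=(2.810, 3.530)
step 1 (dt=0.01): k1=(-2.510, 0.145), k2=(-2.500, 0.126), k3=(-2.500, 0.126), k4=(-2.489, 0.107); state += dt/6·(k1+2k2+2k3+k4)
t=0.010: state=(2.785, 3.531)
t=0.020: state=(2.760, 3.532)
t=0.030: state=(2.736, 3.533)
continuing one RK4 step at a time; state shown every 20 steps (Δt=0.2):
t=0.200: state=(2.352, 3.488)
t=0.400: state=(1.990, 3.328)
t=0.600: state=(1.717, 3.091)
t=0.800: state=(1.519, 2.814)
t=1.000: state=(1.383, 2.526)
t=1.200: state=(1.294, 2.246)
t=1.400: state=(1.244, 1.986)
t=1.600: state=(1.225, 1.750)
t=1.800: state=(1.233, 1.542)
t=2.000: state=(1.265, 1.361)
t=2.200: state=(1.320, 1.205)
t=2.400: state=(1.396, 1.074)
t=2.600: state=(1.495, 0.964)
t=2.800: state=(1.616, 0.873)
t=3.000: state=(1.761, 0.800)
t=3.200: state=(1.931, 0.743)
t=3.400: state=(2.129, 0.700)
t=3.600: state=(2.354, 0.673)
t=3.800: state=(2.609, 0.659)
t=4.000: state=(2.893, 0.661)
t=4.200: state=(3.204, 0.680)
t=4.400: state=(3.539, 0.719)
t=4.580: state=(3.854, 0.776)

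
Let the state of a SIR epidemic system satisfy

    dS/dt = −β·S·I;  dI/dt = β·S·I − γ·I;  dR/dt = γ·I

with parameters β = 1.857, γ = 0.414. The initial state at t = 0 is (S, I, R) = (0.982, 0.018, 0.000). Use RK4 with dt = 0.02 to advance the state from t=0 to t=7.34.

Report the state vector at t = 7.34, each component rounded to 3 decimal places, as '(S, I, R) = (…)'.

(S, I, R) = (0.027, 0.170, 0.803)

t=0.000: state=(0.982, 0.018, 0.000)
step 1 (dt=0.02): k1=(-0.033, 0.025, 0.007), k2=(-0.033, 0.026, 0.008), k3=(-0.033, 0.026, 0.008), k4=(-0.034, 0.026, 0.008); state += dt/6·(k1+2k2+2k3+k4)
t=0.020: state=(0.981, 0.019, 0.000)
t=0.040: state=(0.981, 0.019, 0.000)
t=0.060: state=(0.980, 0.020, 0.000)
continuing one RK4 step at a time; state shown every 25 steps (Δt=0.5):
t=0.500: state=(0.959, 0.036, 0.005)
t=1.000: state=(0.914, 0.070, 0.016)
t=1.500: state=(0.835, 0.129, 0.036)
t=2.000: state=(0.713, 0.216, 0.071)
t=2.500: state=(0.557, 0.317, 0.126)
t=3.000: state=(0.398, 0.401, 0.201)
t=3.500: state=(0.268, 0.442, 0.289)
t=4.000: state=(0.178, 0.441, 0.381)
t=4.500: state=(0.119, 0.411, 0.470)
t=5.000: state=(0.083, 0.366, 0.550)
t=5.500: state=(0.061, 0.318, 0.621)
t=6.000: state=(0.046, 0.272, 0.682)
t=6.500: state=(0.036, 0.229, 0.734)
t=7.000: state=(0.030, 0.192, 0.778)
t=7.340: state=(0.027, 0.170, 0.803)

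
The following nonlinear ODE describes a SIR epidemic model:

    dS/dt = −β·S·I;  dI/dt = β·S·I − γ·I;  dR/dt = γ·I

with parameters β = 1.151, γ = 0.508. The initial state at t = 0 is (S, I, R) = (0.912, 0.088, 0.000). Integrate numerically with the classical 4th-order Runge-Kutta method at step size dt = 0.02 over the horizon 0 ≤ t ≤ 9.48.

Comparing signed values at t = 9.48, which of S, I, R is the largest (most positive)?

largest component: R

t=0.000: state=(0.912, 0.088, 0.000)
step 1 (dt=0.02): k1=(-0.092, 0.048, 0.045), k2=(-0.093, 0.048, 0.045), k3=(-0.093, 0.048, 0.045), k4=(-0.093, 0.048, 0.045); state += dt/6·(k1+2k2+2k3+k4)
t=0.020: state=(0.910, 0.089, 0.001)
t=0.040: state=(0.908, 0.090, 0.002)
t=0.060: state=(0.906, 0.091, 0.003)
continuing one RK4 step at a time; state shown every 25 steps (Δt=0.5):
t=0.500: state=(0.861, 0.114, 0.026)
t=1.000: state=(0.800, 0.142, 0.058)
t=1.500: state=(0.731, 0.172, 0.098)
t=2.000: state=(0.657, 0.198, 0.145)
t=2.500: state=(0.582, 0.220, 0.198)
t=3.000: state=(0.511, 0.233, 0.256)
t=3.500: state=(0.446, 0.238, 0.316)
t=4.000: state=(0.389, 0.235, 0.376)
t=4.500: state=(0.341, 0.225, 0.435)
t=5.000: state=(0.300, 0.210, 0.490)
t=5.500: state=(0.268, 0.191, 0.541)
t=6.000: state=(0.241, 0.172, 0.587)
t=6.500: state=(0.220, 0.152, 0.628)
t=7.000: state=(0.202, 0.133, 0.664)
t=7.500: state=(0.188, 0.116, 0.696)
t=8.000: state=(0.177, 0.100, 0.723)
t=8.500: state=(0.168, 0.085, 0.747)
t=9.000: state=(0.161, 0.073, 0.767)
t=9.480: state=(0.155, 0.062, 0.783)
compare at T: S=0.155, I=0.062, R=0.783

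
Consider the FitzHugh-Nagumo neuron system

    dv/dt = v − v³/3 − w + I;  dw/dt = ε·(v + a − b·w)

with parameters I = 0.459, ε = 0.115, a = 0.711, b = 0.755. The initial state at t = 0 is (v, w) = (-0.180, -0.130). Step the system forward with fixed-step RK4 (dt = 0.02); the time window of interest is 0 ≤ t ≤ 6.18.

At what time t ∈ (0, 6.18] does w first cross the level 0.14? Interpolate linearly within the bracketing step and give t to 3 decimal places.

t=0.000: state=(-0.180, -0.130)
step 1 (dt=0.02): k1=(0.411, 0.072), k2=(0.414, 0.073), k3=(0.414, 0.073), k4=(0.418, 0.073); state += dt/6·(k1+2k2+2k3+k4)
t=0.020: state=(-0.172, -0.129)
t=0.040: state=(-0.163, -0.127)
t=0.060: state=(-0.155, -0.126)
continuing one RK4 step at a time; state shown every 10 steps (Δt=0.2):
t=0.200: state=(-0.091, -0.115)
t=0.400: state=(0.014, -0.097)
t=0.600: state=(0.139, -0.078)
t=0.800: state=(0.285, -0.055)
t=1.000: state=(0.455, -0.030)
t=1.200: state=(0.649, -0.001)
t=1.400: state=(0.859, 0.033)
t=1.600: state=(1.073, 0.071)
t=1.800: state=(1.273, 0.112)
t=1.920: state=(1.378, 0.139)
next step: t=1.940: state=(1.395, 0.144) — w has crossed 0.14
linear interpolation between t=1.920 (0.13911) and t=1.940 (0.14369) → t≈1.924

t = 1.924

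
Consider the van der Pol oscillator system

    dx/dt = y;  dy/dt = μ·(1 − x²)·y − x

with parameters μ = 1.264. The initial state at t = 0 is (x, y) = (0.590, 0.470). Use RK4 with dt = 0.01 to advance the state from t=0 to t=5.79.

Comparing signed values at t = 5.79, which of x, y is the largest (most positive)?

largest component: y

t=0.000: state=(0.590, 0.470)
step 1 (dt=0.01): k1=(0.470, -0.203), k2=(0.469, -0.208), k3=(0.469, -0.208), k4=(0.468, -0.212); state += dt/6·(k1+2k2+2k3+k4)
t=0.010: state=(0.595, 0.468)
t=0.020: state=(0.599, 0.466)
t=0.030: state=(0.604, 0.463)
continuing one RK4 step at a time; state shown every 20 steps (Δt=0.2):
t=0.200: state=(0.679, 0.410)
t=0.400: state=(0.751, 0.311)
t=0.600: state=(0.801, 0.181)
t=0.800: state=(0.822, 0.027)
t=1.000: state=(0.811, -0.142)
t=1.200: state=(0.765, -0.322)
t=1.400: state=(0.681, -0.518)
t=1.600: state=(0.556, -0.740)
t=1.800: state=(0.382, -1.005)
t=2.000: state=(0.150, -1.331)
t=2.200: state=(-0.154, -1.713)
t=2.400: state=(-0.533, -2.062)
t=2.600: state=(-0.961, -2.144)
t=2.800: state=(-1.357, -1.732)
t=3.000: state=(-1.632, -1.000)
t=3.200: state=(-1.763, -0.346)
t=3.400: state=(-1.787, 0.074)
t=3.600: state=(-1.745, 0.317)
t=3.800: state=(-1.666, 0.467)
t=4.000: state=(-1.561, 0.578)
t=4.200: state=(-1.435, 0.680)
t=4.400: state=(-1.288, 0.793)
t=4.600: state=(-1.116, 0.937)
t=4.800: state=(-0.910, 1.132)
t=5.000: state=(-0.657, 1.411)
t=5.200: state=(-0.337, 1.813)
t=5.400: state=(0.077, 2.349)
t=5.600: state=(0.601, 2.854)
t=5.790: state=(1.153, 2.830)
compare at T: x=1.153, y=2.830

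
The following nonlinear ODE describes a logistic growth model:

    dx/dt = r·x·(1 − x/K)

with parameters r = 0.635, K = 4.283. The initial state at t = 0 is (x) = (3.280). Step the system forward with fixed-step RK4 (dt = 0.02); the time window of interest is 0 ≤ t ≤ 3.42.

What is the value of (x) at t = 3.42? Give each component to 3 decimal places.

t=0.000: state=(3.280)
step 1 (dt=0.02): k1=(0.488), k2=(0.486), k3=(0.486), k4=(0.484); state += dt/6·(k1+2k2+2k3+k4)
t=0.020: state=(3.290)
t=0.040: state=(3.299)
t=0.060: state=(3.309)
continuing one RK4 step at a time; state shown every 10 steps (Δt=0.2):
t=0.200: state=(3.374)
t=0.400: state=(3.462)
t=0.600: state=(3.543)
t=0.800: state=(3.617)
t=1.000: state=(3.686)
t=1.200: state=(3.748)
t=1.400: state=(3.805)
t=1.600: state=(3.856)
t=1.800: state=(3.902)
t=2.000: state=(3.944)
t=2.200: state=(3.982)
t=2.400: state=(4.016)
t=2.600: state=(4.046)
t=2.800: state=(4.073)
t=3.000: state=(4.097)
t=3.200: state=(4.118)
t=3.400: state=(4.137)
t=3.420: state=(4.139)

(x) = (4.139)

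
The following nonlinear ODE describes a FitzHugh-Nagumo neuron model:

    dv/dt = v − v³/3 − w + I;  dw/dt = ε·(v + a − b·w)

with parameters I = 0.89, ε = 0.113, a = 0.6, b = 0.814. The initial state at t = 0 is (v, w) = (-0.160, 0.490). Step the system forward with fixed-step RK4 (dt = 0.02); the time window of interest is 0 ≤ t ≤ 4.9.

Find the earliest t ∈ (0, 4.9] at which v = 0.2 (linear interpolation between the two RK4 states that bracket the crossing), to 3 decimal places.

t = 0.930

t=0.000: state=(-0.160, 0.490)
step 1 (dt=0.02): k1=(0.241, 0.005), k2=(0.244, 0.005), k3=(0.244, 0.005), k4=(0.246, 0.005); state += dt/6·(k1+2k2+2k3+k4)
t=0.020: state=(-0.155, 0.490)
t=0.040: state=(-0.150, 0.490)
t=0.060: state=(-0.145, 0.490)
continuing one RK4 step at a time; state shown every 10 steps (Δt=0.2):
t=0.200: state=(-0.107, 0.491)
t=0.400: state=(-0.042, 0.494)
t=0.600: state=(0.035, 0.499)
t=0.800: state=(0.129, 0.505)
t=0.920: state=(0.194, 0.509)
next step: t=0.940: state=(0.206, 0.510) — v has crossed 0.2
linear interpolation between t=0.920 (0.19423) and t=0.940 (0.20577) → t≈0.930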